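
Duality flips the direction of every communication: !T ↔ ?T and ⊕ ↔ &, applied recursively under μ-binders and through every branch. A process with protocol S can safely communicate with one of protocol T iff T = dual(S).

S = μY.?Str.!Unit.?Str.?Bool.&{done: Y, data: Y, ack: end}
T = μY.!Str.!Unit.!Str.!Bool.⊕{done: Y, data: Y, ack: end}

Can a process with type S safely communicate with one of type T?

NO

μY vs μY  ✓ (binder kept)
  ?Str vs !Str  ✓
    !Unit vs !Unit  ✗ same direction on both sides — not dual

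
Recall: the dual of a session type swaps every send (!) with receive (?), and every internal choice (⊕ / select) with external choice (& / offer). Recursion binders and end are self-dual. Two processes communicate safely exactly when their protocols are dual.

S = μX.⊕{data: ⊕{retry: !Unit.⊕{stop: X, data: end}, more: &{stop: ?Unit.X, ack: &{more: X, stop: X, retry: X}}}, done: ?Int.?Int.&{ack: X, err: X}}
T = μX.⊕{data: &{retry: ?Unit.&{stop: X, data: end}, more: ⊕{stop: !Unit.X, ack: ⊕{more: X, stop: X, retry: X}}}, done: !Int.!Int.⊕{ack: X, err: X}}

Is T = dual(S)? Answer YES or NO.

μX vs μX  ✓ (rec unchanged)
  ⊕{data,done} vs ⊕{data,done}  ✗ choice polarity not flipped — not dual

NO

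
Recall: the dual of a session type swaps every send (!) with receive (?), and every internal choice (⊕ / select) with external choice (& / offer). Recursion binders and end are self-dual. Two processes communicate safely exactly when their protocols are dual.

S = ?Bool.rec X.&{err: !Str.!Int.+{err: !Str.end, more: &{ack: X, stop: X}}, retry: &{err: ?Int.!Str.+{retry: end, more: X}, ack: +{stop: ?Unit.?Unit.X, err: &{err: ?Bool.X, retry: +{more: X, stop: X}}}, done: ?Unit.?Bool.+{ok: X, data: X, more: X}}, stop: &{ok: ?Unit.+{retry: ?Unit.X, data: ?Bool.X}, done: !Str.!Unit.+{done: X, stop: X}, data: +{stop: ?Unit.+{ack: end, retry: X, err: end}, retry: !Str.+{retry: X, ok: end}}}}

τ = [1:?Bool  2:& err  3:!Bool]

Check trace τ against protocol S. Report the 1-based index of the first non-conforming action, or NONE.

@1 ?Bool  match  residual = rec X.…
@2 & err  match  residual = !Str.!Int.+{err: !Str.end, more: &{ack: rec X.…, stop: rec X.…}}
@3 got !Bool, protocol expects !Str  ✗

3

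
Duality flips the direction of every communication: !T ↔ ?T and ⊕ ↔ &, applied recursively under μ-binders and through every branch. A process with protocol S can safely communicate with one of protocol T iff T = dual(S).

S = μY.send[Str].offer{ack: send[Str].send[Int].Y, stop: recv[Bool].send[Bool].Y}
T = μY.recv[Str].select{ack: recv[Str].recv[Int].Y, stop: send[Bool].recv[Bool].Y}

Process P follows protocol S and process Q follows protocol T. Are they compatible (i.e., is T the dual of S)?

YES

μY vs μY  match (rec unchanged)
  send[Str] vs recv[Str]  match
    offer{ack,stop} vs select{ack,stop}  match same labels
      [ack]
        send[Str] vs recv[Str]  match
          send[Int] vs recv[Int]  match
            Y vs Y  match
      [stop]
        recv[Bool] vs send[Bool]  match
          send[Bool] vs recv[Bool]  match
            Y vs Y  match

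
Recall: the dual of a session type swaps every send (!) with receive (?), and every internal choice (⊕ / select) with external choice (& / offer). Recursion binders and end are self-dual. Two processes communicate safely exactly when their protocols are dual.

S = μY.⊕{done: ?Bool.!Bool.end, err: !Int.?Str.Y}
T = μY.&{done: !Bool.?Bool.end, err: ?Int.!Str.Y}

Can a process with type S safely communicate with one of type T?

μY vs μY  ✓ (rec unchanged)
  ⊕{done,err} vs &{done,err}  ✓ same labels
    • done:
      ?Bool vs !Bool  ✓
        !Bool vs ?Bool  ✓
          end vs end  ✓
    • err:
      !Int vs ?Int  ✓
        ?Str vs !Str  ✓
          Y vs Y  ✓

YES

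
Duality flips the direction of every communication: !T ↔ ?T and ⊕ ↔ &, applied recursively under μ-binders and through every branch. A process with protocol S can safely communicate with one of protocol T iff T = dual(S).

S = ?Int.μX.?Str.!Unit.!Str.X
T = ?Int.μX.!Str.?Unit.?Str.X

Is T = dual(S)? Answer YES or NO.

?Int ‖ ?Int  ✗ same direction on both sides — not dual

NO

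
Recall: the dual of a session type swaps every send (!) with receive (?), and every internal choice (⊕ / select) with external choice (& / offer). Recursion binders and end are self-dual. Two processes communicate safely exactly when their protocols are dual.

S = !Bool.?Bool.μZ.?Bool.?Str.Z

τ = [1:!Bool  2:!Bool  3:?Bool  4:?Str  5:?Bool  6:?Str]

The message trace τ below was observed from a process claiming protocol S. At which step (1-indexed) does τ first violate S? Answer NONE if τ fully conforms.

2

step 1: !Bool  match  now at ?Bool.μZ.…
step 2: got !Bool, protocol expects ?Bool  ✗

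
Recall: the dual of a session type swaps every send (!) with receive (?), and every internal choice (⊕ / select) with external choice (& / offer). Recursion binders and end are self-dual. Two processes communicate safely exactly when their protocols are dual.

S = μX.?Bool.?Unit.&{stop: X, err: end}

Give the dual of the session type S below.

μX → μX  (rec unchanged)
  ?Bool → !Bool
    ?Unit → !Unit
      &{stop,err} → ⊕{stop,err}  (&→⊕)
        case stop:
          X ↦ X
        case err:
          end ↦ end

μX.!Bool.!Unit.⊕{stop: X, err: end}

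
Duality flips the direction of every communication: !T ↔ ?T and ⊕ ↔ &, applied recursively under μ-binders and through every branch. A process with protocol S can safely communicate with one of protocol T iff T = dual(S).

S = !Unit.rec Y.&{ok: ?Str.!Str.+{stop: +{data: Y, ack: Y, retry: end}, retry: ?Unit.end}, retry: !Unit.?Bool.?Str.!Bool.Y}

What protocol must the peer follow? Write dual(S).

!Unit → ?Unit
  rec Y → rec Y  (μ self-dual)
    &{ok,retry} → +{ok,retry}  (offer→select)
      [ok]
        ?Str → !Str
          !Str → ?Str
            +{stop,retry} → &{stop,retry}  (⊕→&)
              [stop]
                +{data,ack,retry} → &{data,ack,retry}  (⊕→&)
                  [data]
                    Y self-dual
                  [ack]
                    Y self-dual
                  [retry]
                    end self-dual
              [retry]
                ?Unit → !Unit
                  end self-dual
      [retry]
        !Unit → ?Unit
          ?Bool → !Bool
            ?Str → !Str
              !Bool → ?Bool
                Y self-dual

?Unit.rec Y.+{ok: !Str.?Str.&{stop: &{data: Y, ack: Y, retry: end}, retry: !Unit.end}, retry: ?Unit.!Bool.!Str.?Bool.Y}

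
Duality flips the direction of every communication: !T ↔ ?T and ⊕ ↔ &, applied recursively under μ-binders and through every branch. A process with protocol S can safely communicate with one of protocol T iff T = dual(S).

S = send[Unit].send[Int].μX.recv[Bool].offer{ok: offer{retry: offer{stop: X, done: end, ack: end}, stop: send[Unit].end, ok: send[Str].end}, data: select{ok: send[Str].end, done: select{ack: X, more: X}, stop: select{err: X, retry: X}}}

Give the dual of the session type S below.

recv[Unit].recv[Int].μX.send[Bool].select{ok: select{retry: select{stop: X, done: end, ack: end}, stop: recv[Unit].end, ok: recv[Str].end}, data: offer{ok: recv[Str].end, done: offer{ack: X, more: X}, stop: offer{err: X, retry: X}}}

send[Unit] → recv[Unit]
  send[Int] → recv[Int]
    μX → μX  (μ self-dual)
      recv[Bool] → send[Bool]
        offer{ok,data} → select{ok,data}  (offer→select)
          • ok:
            offer{retry,stop,ok} → select{retry,stop,ok}  (offer→select)
              • retry:
                offer{stop,done,ack} → select{stop,done,ack}  (offer→select)
                  • stop:
                    X ↦ X
                  • done:
                    end ↦ end
                  • ack:
                    end ↦ end
              • stop:
                send[Unit] → recv[Unit]
                  end ↦ end
              • ok:
                send[Str] → recv[Str]
                  end ↦ end
          • data:
            select{ok,done,stop} → offer{ok,done,stop}  (⊕→&)
              • ok:
                send[Str] → recv[Str]
                  end ↦ end
              • done:
                select{ack,more} → offer{ack,more}  (⊕→&)
                  • ack:
                    X ↦ X
                  • more:
                    X ↦ X
              • stop:
                select{err,retry} → offer{err,retry}  (⊕→&)
                  • err:
                    X ↦ X
                  • retry:
                    X ↦ X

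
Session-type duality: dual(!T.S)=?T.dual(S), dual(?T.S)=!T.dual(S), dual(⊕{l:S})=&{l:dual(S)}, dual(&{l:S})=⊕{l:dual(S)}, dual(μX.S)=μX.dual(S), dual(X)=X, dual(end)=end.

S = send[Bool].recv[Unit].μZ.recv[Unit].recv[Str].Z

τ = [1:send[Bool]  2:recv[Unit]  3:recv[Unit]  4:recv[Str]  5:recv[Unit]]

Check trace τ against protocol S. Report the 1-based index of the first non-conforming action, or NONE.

@1 send[Bool]  match  cont: recv[Unit].μZ.…
@2 recv[Unit]  match  cont: μZ.…
@3 recv[Unit]  match  cont: recv[Str].μZ.…
@4 recv[Str]  match  cont: μZ.…
@5 recv[Unit]  match  cont: recv[Str].μZ.…
all 5 steps conform

NONE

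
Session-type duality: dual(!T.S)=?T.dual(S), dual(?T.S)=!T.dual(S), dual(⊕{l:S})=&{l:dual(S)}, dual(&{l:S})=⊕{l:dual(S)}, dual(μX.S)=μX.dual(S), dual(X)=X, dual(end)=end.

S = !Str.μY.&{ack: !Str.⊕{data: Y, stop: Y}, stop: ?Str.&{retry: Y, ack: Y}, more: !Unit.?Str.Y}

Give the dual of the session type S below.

?Str.μY.⊕{ack: ?Str.&{data: Y, stop: Y}, stop: !Str.⊕{retry: Y, ack: Y}, more: ?Unit.!Str.Y}

!Str → ?Str
  μY → μY  (μ self-dual)
    &{ack,stop,more} → ⊕{ack,stop,more}  (offer→select)
      case ack:
        !Str → ?Str
          ⊕{data,stop} → &{data,stop}  (internal→external)
            case data:
              Y ↦ Y
            case stop:
              Y ↦ Y
      case stop:
        ?Str → !Str
          &{retry,ack} → ⊕{retry,ack}  (offer→select)
            case retry:
              Y ↦ Y
            case ack:
              Y ↦ Y
      case more:
        !Unit → ?Unit
          ?Str → !Str
            Y ↦ Y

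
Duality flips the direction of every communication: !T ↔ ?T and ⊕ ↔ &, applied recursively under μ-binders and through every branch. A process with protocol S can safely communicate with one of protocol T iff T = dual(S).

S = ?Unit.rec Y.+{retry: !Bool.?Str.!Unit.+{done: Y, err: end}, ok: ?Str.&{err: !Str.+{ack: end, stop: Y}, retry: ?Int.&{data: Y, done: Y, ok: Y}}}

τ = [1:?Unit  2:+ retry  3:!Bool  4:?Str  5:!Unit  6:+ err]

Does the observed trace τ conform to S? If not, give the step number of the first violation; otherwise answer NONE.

NONE

step 1: ?Unit  ✓  state: rec Y.…
step 2: + retry  ✓  state: !Bool.?Str.!Unit.+{done: rec Y.…, err: end}
step 3: !Bool  ✓  state: ?Str.!Unit.+{done: rec Y.…, err: end}
step 4: ?Str  ✓  state: !Unit.+{done: rec Y.…, err: end}
step 5: !Unit  ✓  state: +{done: rec Y.…, err: end}
step 6: + err  ✓  state: end
all 6 steps conform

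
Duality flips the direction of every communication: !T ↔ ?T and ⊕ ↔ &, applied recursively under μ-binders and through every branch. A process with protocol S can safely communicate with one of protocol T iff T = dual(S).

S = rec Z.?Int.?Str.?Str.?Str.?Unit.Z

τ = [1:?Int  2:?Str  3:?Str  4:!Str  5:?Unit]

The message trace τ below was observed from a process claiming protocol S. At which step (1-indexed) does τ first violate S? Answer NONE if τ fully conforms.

[1] ?Int  match  state: ?Str.?Str.?Str.?Unit.rec Z.…
[2] ?Str  match  state: ?Str.?Str.?Unit.rec Z.…
[3] ?Str  match  state: ?Str.?Unit.rec Z.…
[4] got !Str, protocol expects ?Str  ✗

4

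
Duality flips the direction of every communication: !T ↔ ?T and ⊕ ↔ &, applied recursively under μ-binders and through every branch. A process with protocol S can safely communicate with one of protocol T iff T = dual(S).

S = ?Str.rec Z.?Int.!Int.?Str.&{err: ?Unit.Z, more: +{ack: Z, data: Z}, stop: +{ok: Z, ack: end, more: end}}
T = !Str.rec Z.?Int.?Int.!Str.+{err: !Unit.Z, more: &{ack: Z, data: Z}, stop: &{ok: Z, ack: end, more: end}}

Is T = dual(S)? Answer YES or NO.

NO

?Str ‖ !Str  ok
  rec Z ‖ rec Z  ok (binder kept)
    ?Int ‖ ?Int  ✗ same direction on both sides — not dual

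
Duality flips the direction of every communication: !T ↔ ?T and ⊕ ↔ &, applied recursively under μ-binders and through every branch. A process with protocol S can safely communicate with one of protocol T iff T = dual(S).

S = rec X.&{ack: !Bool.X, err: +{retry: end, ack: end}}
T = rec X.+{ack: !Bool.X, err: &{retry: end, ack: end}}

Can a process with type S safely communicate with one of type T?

NO

rec X | rec X  match (rec unchanged)
  &{ack,err} | +{ack,err}  match same labels
    • ack:
      !Bool | !Bool  ✗ same direction on both sides — not dual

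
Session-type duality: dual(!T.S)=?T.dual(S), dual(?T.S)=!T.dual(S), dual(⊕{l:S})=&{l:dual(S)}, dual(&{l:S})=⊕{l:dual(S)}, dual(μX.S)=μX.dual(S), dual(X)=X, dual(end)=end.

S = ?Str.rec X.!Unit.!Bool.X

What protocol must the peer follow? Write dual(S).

!Str.rec X.?Unit.?Bool.X

?Str = !Str
  rec X = rec X  (rec unchanged)
    !Unit = ?Unit
      !Bool = ?Bool
        dual(X) = X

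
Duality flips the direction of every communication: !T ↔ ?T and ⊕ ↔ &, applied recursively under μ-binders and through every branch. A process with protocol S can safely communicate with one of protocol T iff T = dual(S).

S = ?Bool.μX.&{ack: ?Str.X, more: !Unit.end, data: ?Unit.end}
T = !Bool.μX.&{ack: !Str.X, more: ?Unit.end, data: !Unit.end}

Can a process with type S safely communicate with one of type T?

NO

?Bool vs !Bool  ok
  μX vs μX  ok (rec unchanged)
    &{ack,more,data} vs &{ack,more,data}  ✗ choice polarity not flipped — not dual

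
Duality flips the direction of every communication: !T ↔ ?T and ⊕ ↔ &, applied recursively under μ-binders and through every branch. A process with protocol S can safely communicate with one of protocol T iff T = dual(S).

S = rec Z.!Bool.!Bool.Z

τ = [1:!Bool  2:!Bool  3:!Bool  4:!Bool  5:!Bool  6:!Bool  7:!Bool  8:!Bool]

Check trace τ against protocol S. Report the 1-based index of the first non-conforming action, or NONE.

NONE

@1 !Bool  ok  state: !Bool.rec Z.…
@2 !Bool  ok  state: rec Z.…
@3 !Bool  ok  state: !Bool.rec Z.…
@4 !Bool  ok  state: rec Z.…
@5 !Bool  ok  state: !Bool.rec Z.…
@6 !Bool  ok  state: rec Z.…
@7 !Bool  ok  state: !Bool.rec Z.…
@8 !Bool  ok  state: rec Z.…
τ conforms to S (length 8)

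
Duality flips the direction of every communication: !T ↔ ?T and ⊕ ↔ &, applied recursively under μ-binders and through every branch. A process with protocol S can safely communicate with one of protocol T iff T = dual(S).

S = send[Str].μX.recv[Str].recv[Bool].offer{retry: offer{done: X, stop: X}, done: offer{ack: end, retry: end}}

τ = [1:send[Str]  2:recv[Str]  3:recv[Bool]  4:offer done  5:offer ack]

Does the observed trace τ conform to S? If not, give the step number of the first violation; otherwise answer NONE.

step 1: send[Str]  ok  state: μX.…
step 2: recv[Str]  ok  state: recv[Bool].offer{retry: offer{done: μX.…, stop: μX.…}, done: offer{ack: end, retry: end}}
step 3: recv[Bool]  ok  state: offer{retry: offer{done: μX.…, stop: μX.…}, done: offer{ack: end, retry: end}}
step 4: offer done  ok  state: offer{ack: end, retry: end}
step 5: offer ack  ok  state: end
all 5 steps conform

NONE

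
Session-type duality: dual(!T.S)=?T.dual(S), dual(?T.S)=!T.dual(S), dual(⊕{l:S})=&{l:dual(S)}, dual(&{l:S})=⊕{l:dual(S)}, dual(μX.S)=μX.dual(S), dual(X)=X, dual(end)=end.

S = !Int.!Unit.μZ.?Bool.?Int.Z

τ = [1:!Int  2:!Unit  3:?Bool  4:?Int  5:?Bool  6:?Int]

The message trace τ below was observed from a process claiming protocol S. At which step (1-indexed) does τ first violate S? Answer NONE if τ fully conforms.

NONE

@1 !Int  ok  now at !Unit.μZ.…
@2 !Unit  ok  now at μZ.…
@3 ?Bool  ok  now at ?Int.μZ.…
@4 ?Int  ok  now at μZ.…
@5 ?Bool  ok  now at ?Int.μZ.…
@6 ?Int  ok  now at μZ.…
trace exhausted — no violation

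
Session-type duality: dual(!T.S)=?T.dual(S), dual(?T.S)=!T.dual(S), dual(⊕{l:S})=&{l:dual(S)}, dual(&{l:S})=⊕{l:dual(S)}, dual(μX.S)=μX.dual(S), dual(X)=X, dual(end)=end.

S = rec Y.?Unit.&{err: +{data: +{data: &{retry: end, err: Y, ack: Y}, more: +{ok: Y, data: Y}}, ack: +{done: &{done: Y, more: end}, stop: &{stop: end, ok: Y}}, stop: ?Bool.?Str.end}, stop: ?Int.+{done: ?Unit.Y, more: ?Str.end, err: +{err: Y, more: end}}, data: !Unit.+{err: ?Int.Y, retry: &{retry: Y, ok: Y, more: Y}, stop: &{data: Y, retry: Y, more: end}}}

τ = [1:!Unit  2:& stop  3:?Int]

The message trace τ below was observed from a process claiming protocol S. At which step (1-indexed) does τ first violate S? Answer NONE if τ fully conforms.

step 1: got !Unit, protocol expects ?Unit  ✗

1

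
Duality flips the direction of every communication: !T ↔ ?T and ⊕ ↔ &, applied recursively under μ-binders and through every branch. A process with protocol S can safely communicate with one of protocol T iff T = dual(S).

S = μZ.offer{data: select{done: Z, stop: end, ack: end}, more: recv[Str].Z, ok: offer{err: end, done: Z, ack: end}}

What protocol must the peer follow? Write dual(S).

μZ.select{data: offer{done: Z, stop: end, ack: end}, more: send[Str].Z, ok: select{err: end, done: Z, ack: end}}

μZ = μZ  (μ self-dual)
  offer{data,more,ok} = select{data,more,ok}  (external→internal)
    case data:
      select{done,stop,ack} = offer{done,stop,ack}  (internal→external)
        case done:
          Z ↦ Z
        case stop:
          end ↦ end
        case ack:
          end ↦ end
    case more:
      recv[Str] = send[Str]
        Z ↦ Z
    case ok:
      offer{err,done,ack} = select{err,done,ack}  (external→internal)
        case err:
          end ↦ end
        case done:
          Z ↦ Z
        case ack:
          end ↦ end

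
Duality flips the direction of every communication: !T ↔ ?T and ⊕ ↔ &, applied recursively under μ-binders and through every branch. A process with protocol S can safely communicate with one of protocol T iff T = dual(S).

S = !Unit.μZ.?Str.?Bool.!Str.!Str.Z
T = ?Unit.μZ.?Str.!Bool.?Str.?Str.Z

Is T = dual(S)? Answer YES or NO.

!Unit vs ?Unit  ✓
  μZ vs μZ  ✓ (binder kept)
    ?Str vs ?Str  ✗ same direction on both sides — not dual

NO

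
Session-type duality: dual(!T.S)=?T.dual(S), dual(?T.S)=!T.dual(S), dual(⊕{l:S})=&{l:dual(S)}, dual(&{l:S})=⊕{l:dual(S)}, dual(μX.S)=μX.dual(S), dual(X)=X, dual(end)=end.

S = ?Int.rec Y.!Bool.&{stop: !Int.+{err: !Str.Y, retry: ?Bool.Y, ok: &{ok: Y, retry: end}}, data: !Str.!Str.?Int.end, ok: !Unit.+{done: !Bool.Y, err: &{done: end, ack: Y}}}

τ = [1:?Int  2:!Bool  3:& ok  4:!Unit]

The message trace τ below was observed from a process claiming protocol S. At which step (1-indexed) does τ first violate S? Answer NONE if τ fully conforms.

NONE

[1] ?Int  ok  cont: rec Y.…
[2] !Bool  ok  cont: &{stop: !Int.+{err: !Str.rec Y.…, retry: ?Bool.rec Y.…, ok: &{ok: rec Y.…, retry: end}}, data: !Str.!Str.?Int.end, ok: !Unit.+{done: !Bool.rec Y.…, err: &{done: end, ack: rec Y.…}}}
[3] & ok  ok  cont: !Unit.+{done: !Bool.rec Y.…, err: &{done: end, ack: rec Y.…}}
[4] !Unit  ok  cont: +{done: !Bool.rec Y.…, err: &{done: end, ack: rec Y.…}}
τ conforms to S (length 4)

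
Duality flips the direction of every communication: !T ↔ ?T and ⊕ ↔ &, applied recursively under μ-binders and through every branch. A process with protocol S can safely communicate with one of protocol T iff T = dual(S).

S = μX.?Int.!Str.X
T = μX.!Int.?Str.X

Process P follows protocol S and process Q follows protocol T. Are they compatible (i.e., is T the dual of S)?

μX ‖ μX  match (binder kept)
  ?Int ‖ !Int  match
    !Str ‖ ?Str  match
      X ‖ X  match

YES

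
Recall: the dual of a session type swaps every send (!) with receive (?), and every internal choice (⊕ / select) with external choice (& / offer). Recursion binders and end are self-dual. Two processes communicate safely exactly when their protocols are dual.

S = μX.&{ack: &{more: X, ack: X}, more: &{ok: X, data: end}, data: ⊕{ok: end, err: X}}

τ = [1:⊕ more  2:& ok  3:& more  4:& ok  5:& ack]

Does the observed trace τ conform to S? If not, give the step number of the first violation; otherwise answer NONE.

1

step 1: got ⊕ more, protocol expects & ack or & more or & data  ✗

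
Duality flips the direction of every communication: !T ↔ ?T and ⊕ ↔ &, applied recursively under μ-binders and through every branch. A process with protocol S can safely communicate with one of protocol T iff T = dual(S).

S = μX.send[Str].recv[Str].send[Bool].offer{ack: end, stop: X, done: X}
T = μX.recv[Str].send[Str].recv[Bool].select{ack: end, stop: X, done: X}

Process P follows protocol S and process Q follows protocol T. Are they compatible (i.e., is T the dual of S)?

μX vs μX  match (μ self-dual)
  send[Str] vs recv[Str]  match
    recv[Str] vs send[Str]  match
      send[Bool] vs recv[Bool]  match
        offer{ack,stop,done} vs select{ack,stop,done}  match same labels
          [ack]
            end vs end  match
          [stop]
            X vs X  match
          [done]
            X vs X  match

YES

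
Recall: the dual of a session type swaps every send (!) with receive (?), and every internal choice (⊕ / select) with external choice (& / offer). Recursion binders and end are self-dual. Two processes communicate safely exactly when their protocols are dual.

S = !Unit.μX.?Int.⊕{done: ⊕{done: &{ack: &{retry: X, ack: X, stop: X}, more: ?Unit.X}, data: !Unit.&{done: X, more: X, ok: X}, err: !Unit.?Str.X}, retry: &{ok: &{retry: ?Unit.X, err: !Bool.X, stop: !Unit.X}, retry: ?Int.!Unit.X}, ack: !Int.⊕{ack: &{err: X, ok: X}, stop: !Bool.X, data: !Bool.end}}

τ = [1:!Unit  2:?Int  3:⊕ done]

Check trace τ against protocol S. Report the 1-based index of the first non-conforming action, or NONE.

[1] !Unit  ok  state: μX.…
[2] ?Int  ok  state: ⊕{done: ⊕{done: &{ack: &{retry: μX.…, ack: μX.…, stop: μX.…}, more: ?Unit.μX.…}, data: !Unit.&{done: μX.…, more: μX.…, ok: μX.…}, err: !Unit.?Str.μX.…}, retry: &{ok: &{retry: ?Unit.μX.…, err: !Bool.μX.…, stop: !Unit.μX.…}, retry: ?Int.!Unit.μX.…}, ack: !Int.⊕{ack: &{err: μX.…, ok: μX.…}, stop: !Bool.μX.…, data: !Bool.end}}
[3] ⊕ done  ok  state: ⊕{done: &{ack: &{retry: μX.…, ack: μX.…, stop: μX.…}, more: ?Unit.μX.…}, data: !Unit.&{done: μX.…, more: μX.…, ok: μX.…}, err: !Unit.?Str.μX.…}
τ conforms to S (length 3)

NONE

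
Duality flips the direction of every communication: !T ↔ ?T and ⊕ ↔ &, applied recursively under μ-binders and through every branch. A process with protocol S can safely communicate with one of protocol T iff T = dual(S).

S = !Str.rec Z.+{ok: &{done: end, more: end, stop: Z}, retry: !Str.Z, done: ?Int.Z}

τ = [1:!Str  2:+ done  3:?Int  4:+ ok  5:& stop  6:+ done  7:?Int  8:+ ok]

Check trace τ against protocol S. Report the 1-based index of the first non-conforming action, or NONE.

step 1: !Str  ✓  now at rec Z.…
step 2: + done  ✓  now at ?Int.rec Z.…
step 3: ?Int  ✓  now at rec Z.…
step 4: + ok  ✓  now at &{done: end, more: end, stop: rec Z.…}
step 5: & stop  ✓  now at rec Z.…
step 6: + done  ✓  now at ?Int.rec Z.…
step 7: ?Int  ✓  now at rec Z.…
step 8: + ok  ✓  now at &{done: end, more: end, stop: rec Z.…}
τ conforms to S (length 8)

NONE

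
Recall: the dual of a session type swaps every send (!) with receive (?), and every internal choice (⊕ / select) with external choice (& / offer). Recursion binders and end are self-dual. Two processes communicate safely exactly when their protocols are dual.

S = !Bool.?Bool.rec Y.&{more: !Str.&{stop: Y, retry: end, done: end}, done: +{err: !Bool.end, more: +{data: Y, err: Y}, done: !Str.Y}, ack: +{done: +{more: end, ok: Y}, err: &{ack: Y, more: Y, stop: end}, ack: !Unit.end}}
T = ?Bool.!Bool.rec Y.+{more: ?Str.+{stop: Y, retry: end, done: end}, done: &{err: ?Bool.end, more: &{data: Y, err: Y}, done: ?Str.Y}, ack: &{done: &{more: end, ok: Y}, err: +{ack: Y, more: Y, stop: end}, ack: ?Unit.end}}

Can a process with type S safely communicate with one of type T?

!Bool ‖ ?Bool  match
  ?Bool ‖ !Bool  match
    rec Y ‖ rec Y  match (rec unchanged)
      &{more,done,ack} ‖ +{more,done,ack}  match label sets agree
        • more:
          !Str ‖ ?Str  match
            &{stop,retry,done} ‖ +{stop,retry,done}  match label sets agree
              • stop:
                Y ‖ Y  match
              • retry:
                end ‖ end  match
              • done:
                end ‖ end  match
        • done:
          +{err,more,done} ‖ &{err,more,done}  match label sets agree
            • err:
              !Bool ‖ ?Bool  match
                end ‖ end  match
            • more:
              +{data,err} ‖ &{data,err}  match label sets agree
                • data:
                  Y ‖ Y  match
                • err:
                  Y ‖ Y  match
            • done:
              !Str ‖ ?Str  match
                Y ‖ Y  match
        • ack:
          +{done,err,ack} ‖ &{done,err,ack}  match label sets agree
            • done:
              +{more,ok} ‖ &{more,ok}  match label sets agree
                • more:
                  end ‖ end  match
                • ok:
                  Y ‖ Y  match
            • err:
              &{ack,more,stop} ‖ +{ack,more,stop}  match label sets agree
                • ack:
                  Y ‖ Y  match
                • more:
                  Y ‖ Y  match
                • stop:
                  end ‖ end  match
            • ack:
              !Unit ‖ ?Unit  match
                end ‖ end  match

YES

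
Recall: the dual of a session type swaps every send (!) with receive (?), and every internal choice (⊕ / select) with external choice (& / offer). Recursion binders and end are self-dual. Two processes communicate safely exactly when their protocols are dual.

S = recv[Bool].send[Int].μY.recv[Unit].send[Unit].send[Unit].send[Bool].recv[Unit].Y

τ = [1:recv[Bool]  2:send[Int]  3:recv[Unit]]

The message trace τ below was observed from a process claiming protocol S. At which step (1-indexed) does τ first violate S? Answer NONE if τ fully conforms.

step 1: recv[Bool]  ok  residual = send[Int].μY.…
step 2: send[Int]  ok  residual = μY.…
step 3: recv[Unit]  ok  residual = send[Unit].send[Unit].send[Bool].recv[Unit].μY.…
τ conforms to S (length 3)

NONE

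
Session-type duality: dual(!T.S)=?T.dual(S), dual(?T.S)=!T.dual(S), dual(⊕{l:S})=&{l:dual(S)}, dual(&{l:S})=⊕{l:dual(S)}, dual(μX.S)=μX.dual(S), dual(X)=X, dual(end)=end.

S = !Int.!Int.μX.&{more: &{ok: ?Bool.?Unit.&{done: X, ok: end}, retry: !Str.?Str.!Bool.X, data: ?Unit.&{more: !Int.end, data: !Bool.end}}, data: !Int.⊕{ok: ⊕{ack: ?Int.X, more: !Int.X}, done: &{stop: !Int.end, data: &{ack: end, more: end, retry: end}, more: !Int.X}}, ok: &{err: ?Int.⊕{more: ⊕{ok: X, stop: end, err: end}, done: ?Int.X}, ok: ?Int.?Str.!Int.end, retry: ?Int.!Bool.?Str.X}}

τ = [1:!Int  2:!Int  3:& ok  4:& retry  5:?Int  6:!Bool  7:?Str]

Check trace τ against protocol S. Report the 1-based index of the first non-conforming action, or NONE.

step 1: !Int  ✓  now at !Int.μX.…
step 2: !Int  ✓  now at μX.…
step 3: & ok  ✓  now at &{err: ?Int.⊕{more: ⊕{ok: μX.…, stop: end, err: end}, done: ?Int.μX.…}, ok: ?Int.?Str.!Int.end, retry: ?Int.!Bool.?Str.μX.…}
step 4: & retry  ✓  now at ?Int.!Bool.?Str.μX.…
step 5: ?Int  ✓  now at !Bool.?Str.μX.…
step 6: !Bool  ✓  now at ?Str.μX.…
step 7: ?Str  ✓  now at μX.…
τ conforms to S (length 7)

NONE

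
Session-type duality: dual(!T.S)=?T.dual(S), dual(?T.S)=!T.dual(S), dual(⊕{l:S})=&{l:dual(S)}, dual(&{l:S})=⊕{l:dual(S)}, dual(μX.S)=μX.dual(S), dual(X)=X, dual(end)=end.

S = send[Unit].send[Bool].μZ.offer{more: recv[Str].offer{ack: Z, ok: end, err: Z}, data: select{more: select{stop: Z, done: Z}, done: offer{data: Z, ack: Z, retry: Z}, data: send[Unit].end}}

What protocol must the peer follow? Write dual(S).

send[Unit] = recv[Unit]
  send[Bool] = recv[Bool]
    μZ = μZ  (μ self-dual)
      offer{more,data} = select{more,data}  (external→internal)
        • more:
          recv[Str] = send[Str]
            offer{ack,ok,err} = select{ack,ok,err}  (external→internal)
              • ack:
                Z self-dual
              • ok:
                end self-dual
              • err:
                Z self-dual
        • data:
          select{more,done,data} = offer{more,done,data}  (⊕→&)
            • more:
              select{stop,done} = offer{stop,done}  (⊕→&)
                • stop:
                  Z self-dual
                • done:
                  Z self-dual
            • done:
              offer{data,ack,retry} = select{data,ack,retry}  (external→internal)
                • data:
                  Z self-dual
                • ack:
                  Z self-dual
                • retry:
                  Z self-dual
            • data:
              send[Unit] = recv[Unit]
                end self-dual

recv[Unit].recv[Bool].μZ.select{more: send[Str].select{ack: Z, ok: end, err: Z}, data: offer{more: offer{stop: Z, done: Z}, done: select{data: Z, ack: Z, retry: Z}, data: recv[Unit].end}}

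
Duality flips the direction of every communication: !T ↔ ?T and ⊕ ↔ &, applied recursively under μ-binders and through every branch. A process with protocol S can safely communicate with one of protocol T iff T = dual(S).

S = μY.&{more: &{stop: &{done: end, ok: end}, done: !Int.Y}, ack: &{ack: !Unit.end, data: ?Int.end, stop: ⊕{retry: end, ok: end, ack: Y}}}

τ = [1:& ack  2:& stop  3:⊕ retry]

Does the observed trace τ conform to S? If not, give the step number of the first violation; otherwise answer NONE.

@1 & ack  ✓  residual = &{ack: !Unit.end, data: ?Int.end, stop: ⊕{retry: end, ok: end, ack: μY.…}}
@2 & stop  ✓  residual = ⊕{retry: end, ok: end, ack: μY.…}
@3 ⊕ retry  ✓  residual = end
all 3 steps conform

NONE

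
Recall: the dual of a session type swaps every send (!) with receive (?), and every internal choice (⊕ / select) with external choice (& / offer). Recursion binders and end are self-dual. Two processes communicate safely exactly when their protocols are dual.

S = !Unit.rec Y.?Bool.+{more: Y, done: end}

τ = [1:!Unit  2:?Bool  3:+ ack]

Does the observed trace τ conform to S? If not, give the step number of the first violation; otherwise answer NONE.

step 1: !Unit  match  residual = rec Y.…
step 2: ?Bool  match  residual = +{more: rec Y.…, done: end}
step 3: got + ack, protocol expects + more or + done  ✗

3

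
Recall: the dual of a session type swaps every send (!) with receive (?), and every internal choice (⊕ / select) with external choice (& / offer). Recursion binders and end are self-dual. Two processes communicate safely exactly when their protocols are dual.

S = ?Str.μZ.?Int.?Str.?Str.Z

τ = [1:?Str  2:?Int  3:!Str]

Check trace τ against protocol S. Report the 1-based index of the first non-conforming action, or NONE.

[1] ?Str  ✓  state: μZ.…
[2] ?Int  ✓  state: ?Str.?Str.μZ.…
[3] got !Str, protocol expects ?Str  ✗

3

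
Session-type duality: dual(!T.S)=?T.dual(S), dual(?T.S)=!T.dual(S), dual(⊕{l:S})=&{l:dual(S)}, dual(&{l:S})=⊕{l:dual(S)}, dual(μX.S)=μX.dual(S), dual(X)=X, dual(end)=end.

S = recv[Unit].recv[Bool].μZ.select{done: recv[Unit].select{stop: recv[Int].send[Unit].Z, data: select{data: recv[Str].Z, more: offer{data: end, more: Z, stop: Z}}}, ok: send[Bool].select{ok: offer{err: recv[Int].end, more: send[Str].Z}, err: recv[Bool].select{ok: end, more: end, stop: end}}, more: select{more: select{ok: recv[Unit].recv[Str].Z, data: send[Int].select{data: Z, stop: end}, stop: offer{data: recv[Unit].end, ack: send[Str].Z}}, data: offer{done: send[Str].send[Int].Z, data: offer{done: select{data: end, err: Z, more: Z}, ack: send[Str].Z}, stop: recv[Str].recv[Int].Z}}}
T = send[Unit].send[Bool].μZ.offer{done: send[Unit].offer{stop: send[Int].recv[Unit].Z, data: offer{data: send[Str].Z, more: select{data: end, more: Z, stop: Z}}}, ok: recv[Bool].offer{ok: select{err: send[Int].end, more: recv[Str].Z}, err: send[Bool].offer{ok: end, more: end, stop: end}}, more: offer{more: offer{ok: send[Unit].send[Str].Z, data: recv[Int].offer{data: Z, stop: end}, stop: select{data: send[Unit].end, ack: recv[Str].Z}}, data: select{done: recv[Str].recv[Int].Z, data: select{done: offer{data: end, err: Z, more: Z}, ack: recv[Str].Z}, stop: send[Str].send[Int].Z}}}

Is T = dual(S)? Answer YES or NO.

recv[Unit] vs send[Unit]  match
  recv[Bool] vs send[Bool]  match
    μZ vs μZ  match (binder kept)
      select{done,ok,more} vs offer{done,ok,more}  match same labels
        • done:
          recv[Unit] vs send[Unit]  match
            select{stop,data} vs offer{stop,data}  match same labels
              • stop:
                recv[Int] vs send[Int]  match
                  send[Unit] vs recv[Unit]  match
                    Z vs Z  match
              • data:
                select{data,more} vs offer{data,more}  match same labels
                  • data:
                    recv[Str] vs send[Str]  match
                      Z vs Z  match
                  • more:
                    offer{data,more,stop} vs select{data,more,stop}  match same labels
                      • data:
                        end vs end  match
                      • more:
                        Z vs Z  match
                      • stop:
                        Z vs Z  match
        • ok:
          send[Bool] vs recv[Bool]  match
            select{ok,err} vs offer{ok,err}  match same labels
              • ok:
                offer{err,more} vs select{err,more}  match same labels
                  • err:
                    recv[Int] vs send[Int]  match
                      end vs end  match
                  • more:
                    send[Str] vs recv[Str]  match
                      Z vs Z  match
              • err:
                recv[Bool] vs send[Bool]  match
                  select{ok,more,stop} vs offer{ok,more,stop}  match same labels
                    • ok:
                      end vs end  match
                    • more:
                      end vs end  match
                    • stop:
                      end vs end  match
        • more:
          select{more,data} vs offer{more,data}  match same labels
            • more:
              select{ok,data,stop} vs offer{ok,data,stop}  match same labels
                • ok:
                  recv[Unit] vs send[Unit]  match
                    recv[Str] vs send[Str]  match
                      Z vs Z  match
                • data:
                  send[Int] vs recv[Int]  match
                    select{data,stop} vs offer{data,stop}  match same labels
                      • data:
                        Z vs Z  match
                      • stop:
                        end vs end  match
                • stop:
                  offer{data,ack} vs select{data,ack}  match same labels
                    • data:
                      recv[Unit] vs send[Unit]  match
                        end vs end  match
                    • ack:
                      send[Str] vs recv[Str]  match
                        Z vs Z  match
            • data:
              offer{done,data,stop} vs select{done,data,stop}  match same labels
                • done:
                  send[Str] vs recv[Str]  match
                    send[Int] vs recv[Int]  match
                      Z vs Z  match
                • data:
                  offer{done,ack} vs select{done,ack}  match same labels
                    • done:
                      select{data,err,more} vs offer{data,err,more}  match same labels
                        • data:
                          end vs end  match
                        • err:
                          Z vs Z  match
                        • more:
                          Z vs Z  match
                    • ack:
                      send[Str] vs recv[Str]  match
                        Z vs Z  match
                • stop:
                  recv[Str] vs send[Str]  match
                    recv[Int] vs send[Int]  match
                      Z vs Z  match

YES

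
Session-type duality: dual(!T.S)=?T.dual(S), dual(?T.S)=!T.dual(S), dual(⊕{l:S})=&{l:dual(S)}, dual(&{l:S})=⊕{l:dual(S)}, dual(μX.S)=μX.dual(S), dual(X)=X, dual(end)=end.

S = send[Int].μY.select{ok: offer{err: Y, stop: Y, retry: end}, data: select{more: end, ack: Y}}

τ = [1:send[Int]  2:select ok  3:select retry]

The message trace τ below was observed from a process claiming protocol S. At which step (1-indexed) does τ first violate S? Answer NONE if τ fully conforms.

step 1: send[Int]  ok  residual = μY.…
step 2: select ok  ok  residual = offer{err: μY.…, stop: μY.…, retry: end}
step 3: got select retry, protocol expects offer err or offer stop or offer retry  ✗

3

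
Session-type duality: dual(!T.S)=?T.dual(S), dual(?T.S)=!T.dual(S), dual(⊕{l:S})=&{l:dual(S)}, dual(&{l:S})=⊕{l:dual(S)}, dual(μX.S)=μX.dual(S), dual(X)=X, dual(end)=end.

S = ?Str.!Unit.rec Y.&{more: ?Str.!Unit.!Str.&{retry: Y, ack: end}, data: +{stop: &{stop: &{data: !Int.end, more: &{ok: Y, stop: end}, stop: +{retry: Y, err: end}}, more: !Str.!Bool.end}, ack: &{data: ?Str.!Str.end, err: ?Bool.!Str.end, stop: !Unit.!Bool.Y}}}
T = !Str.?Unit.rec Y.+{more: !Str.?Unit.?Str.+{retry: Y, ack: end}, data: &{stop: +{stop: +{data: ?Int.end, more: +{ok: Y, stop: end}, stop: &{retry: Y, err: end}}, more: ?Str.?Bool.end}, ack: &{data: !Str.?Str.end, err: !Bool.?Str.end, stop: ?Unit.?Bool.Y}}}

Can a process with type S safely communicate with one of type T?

NO

?Str vs !Str  match
  !Unit vs ?Unit  match
    rec Y vs rec Y  match (rec unchanged)
      &{more,data} vs +{more,data}  match same labels
        case more:
          ?Str vs !Str  match
            !Unit vs ?Unit  match
              !Str vs ?Str  match
                &{retry,ack} vs +{retry,ack}  match same labels
                  case retry:
                    Y vs Y  match
                  case ack:
                    end vs end  match
        case data:
          +{stop,ack} vs &{stop,ack}  match same labels
            case stop:
              &{stop,more} vs +{stop,more}  match same labels
                case stop:
                  &{data,more,stop} vs +{data,more,stop}  match same labels
                    case data:
                      !Int vs ?Int  match
                        end vs end  match
                    case more:
                      &{ok,stop} vs +{ok,stop}  match same labels
                        case ok:
                          Y vs Y  match
                        case stop:
                          end vs end  match
                    case stop:
                      +{retry,err} vs &{retry,err}  match same labels
                        case retry:
                          Y vs Y  match
                        case err:
                          end vs end  match
                case more:
                  !Str vs ?Str  match
                    !Bool vs ?Bool  match
                      end vs end  match
            case ack:
              &{data,err,stop} vs &{data,err,stop}  ✗ choice polarity not flipped — not dual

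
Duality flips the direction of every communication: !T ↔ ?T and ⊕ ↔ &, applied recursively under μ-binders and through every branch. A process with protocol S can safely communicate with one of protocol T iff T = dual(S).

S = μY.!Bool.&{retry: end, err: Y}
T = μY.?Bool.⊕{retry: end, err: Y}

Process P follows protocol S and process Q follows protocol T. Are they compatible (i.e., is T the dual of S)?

μY vs μY  ok (μ self-dual)
  !Bool vs ?Bool  ok
    &{retry,err} vs ⊕{retry,err}  ok labels match
      • retry:
        end vs end  ok
      • err:
        Y vs Y  ok

YES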